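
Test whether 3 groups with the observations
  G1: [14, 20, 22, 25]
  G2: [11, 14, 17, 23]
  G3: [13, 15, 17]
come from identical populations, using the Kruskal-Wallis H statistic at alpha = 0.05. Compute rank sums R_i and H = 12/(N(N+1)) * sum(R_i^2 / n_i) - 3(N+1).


Step 1: Combine all N = 11 observations and assign midranks.
sorted (value, group, rank): (11,G2,1), (13,G3,2), (14,G1,3.5), (14,G2,3.5), (15,G3,5), (17,G2,6.5), (17,G3,6.5), (20,G1,8), (22,G1,9), (23,G2,10), (25,G1,11)
Step 2: Sum ranks within each group.
R_1 = 31.5 (n_1 = 4)
R_2 = 21 (n_2 = 4)
R_3 = 13.5 (n_3 = 3)
Step 3: H = 12/(N(N+1)) * sum(R_i^2/n_i) - 3(N+1)
     = 12/(11*12) * (31.5^2/4 + 21^2/4 + 13.5^2/3) - 3*12
     = 0.090909 * 419.062 - 36
     = 2.096591.
Step 4: Ties present; correction factor C = 1 - 12/(11^3 - 11) = 0.990909. Corrected H = 2.096591 / 0.990909 = 2.115826.
Step 5: Under H0, H ~ chi^2(2); p-value = 0.347180.
Step 6: alpha = 0.05. fail to reject H0.

H = 2.1158, df = 2, p = 0.347180, fail to reject H0.


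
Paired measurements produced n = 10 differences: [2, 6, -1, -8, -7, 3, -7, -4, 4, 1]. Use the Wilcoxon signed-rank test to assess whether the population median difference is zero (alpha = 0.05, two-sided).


Step 1: Drop any zero differences (none here) and take |d_i|.
|d| = [2, 6, 1, 8, 7, 3, 7, 4, 4, 1]
Step 2: Midrank |d_i| (ties get averaged ranks).
ranks: |2|->3, |6|->7, |1|->1.5, |8|->10, |7|->8.5, |3|->4, |7|->8.5, |4|->5.5, |4|->5.5, |1|->1.5
Step 3: Attach original signs; sum ranks with positive sign and with negative sign.
W+ = 3 + 7 + 4 + 5.5 + 1.5 = 21
W- = 1.5 + 10 + 8.5 + 8.5 + 5.5 = 34
(Check: W+ + W- = 55 should equal n(n+1)/2 = 55.)
Step 4: Test statistic W = min(W+, W-) = 21.
Step 5: Ties in |d|, so use the tie-corrected normal approximation.
        E[W] = n(n+1)/4 = 10*11/4 = 27.5.
        Tie groups: |d|=1 (t=2), |d|=4 (t=2), |d|=7 (t=2); sum(t^3 - t) = 18.
        Var[W] = n(n+1)(2n+1)/24 - sum(t^3-t)/48 = 2310/24 - 18/48 = 95.875.
        z = (W - E[W]) / sqrt(Var[W]) = (21 - 27.5) / 9.7916 = -0.6638.
        Two-sided p = 2*Phi(z) = 0.506795.
Step 6: alpha = 0.05. fail to reject H0.

W+ = 21, W- = 34, W = min = 21, p = 0.506795, fail to reject H0.


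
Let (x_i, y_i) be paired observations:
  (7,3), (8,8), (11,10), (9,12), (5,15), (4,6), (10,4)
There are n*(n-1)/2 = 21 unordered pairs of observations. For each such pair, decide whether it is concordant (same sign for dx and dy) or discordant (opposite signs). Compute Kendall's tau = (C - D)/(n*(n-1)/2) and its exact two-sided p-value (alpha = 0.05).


Step 1: Enumerate the 21 unordered pairs (i,j) with i<j and classify each by sign(x_j-x_i) * sign(y_j-y_i).
  (1,2):dx=+1,dy=+5->C; (1,3):dx=+4,dy=+7->C; (1,4):dx=+2,dy=+9->C; (1,5):dx=-2,dy=+12->D
  (1,6):dx=-3,dy=+3->D; (1,7):dx=+3,dy=+1->C; (2,3):dx=+3,dy=+2->C; (2,4):dx=+1,dy=+4->C
  (2,5):dx=-3,dy=+7->D; (2,6):dx=-4,dy=-2->C; (2,7):dx=+2,dy=-4->D; (3,4):dx=-2,dy=+2->D
  (3,5):dx=-6,dy=+5->D; (3,6):dx=-7,dy=-4->C; (3,7):dx=-1,dy=-6->C; (4,5):dx=-4,dy=+3->D
  (4,6):dx=-5,dy=-6->C; (4,7):dx=+1,dy=-8->D; (5,6):dx=-1,dy=-9->C; (5,7):dx=+5,dy=-11->D
  (6,7):dx=+6,dy=-2->D
Step 2: C = 11, D = 10, total pairs = 21.
Step 3: tau = (C - D)/(n(n-1)/2) = (11 - 10)/21 = 0.047619.
Step 4: Exact two-sided p-value (enumerate n! = 5040 permutations of y under H0): p = 1.000000.
Step 5: alpha = 0.05. fail to reject H0.

tau_b = 0.0476 (C=11, D=10), p = 1.000000, fail to reject H0.


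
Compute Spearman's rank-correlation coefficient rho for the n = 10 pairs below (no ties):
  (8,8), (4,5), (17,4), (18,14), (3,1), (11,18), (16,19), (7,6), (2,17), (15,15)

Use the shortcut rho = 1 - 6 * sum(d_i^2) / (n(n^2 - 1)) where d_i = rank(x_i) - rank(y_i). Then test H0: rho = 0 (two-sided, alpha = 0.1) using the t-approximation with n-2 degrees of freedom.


Step 1: Rank x and y separately (midranks; no ties here).
rank(x): 8->5, 4->3, 17->9, 18->10, 3->2, 11->6, 16->8, 7->4, 2->1, 15->7
rank(y): 8->5, 5->3, 4->2, 14->6, 1->1, 18->9, 19->10, 6->4, 17->8, 15->7
Step 2: d_i = R_x(i) - R_y(i); compute d_i^2.
  (5-5)^2=0, (3-3)^2=0, (9-2)^2=49, (10-6)^2=16, (2-1)^2=1, (6-9)^2=9, (8-10)^2=4, (4-4)^2=0, (1-8)^2=49, (7-7)^2=0
sum(d^2) = 128.
Step 3: rho = 1 - 6*128 / (10*(10^2 - 1)) = 1 - 768/990 = 0.224242.
Step 4: Under H0, t = rho * sqrt((n-2)/(1-rho^2)) = 0.6508 ~ t(8).
Step 5: Two-sided p-value from the t-distribution with 8 df = 0.533401.
Step 6: alpha = 0.1. fail to reject H0.

rho = 0.2242, p = 0.533401, fail to reject H0 at alpha = 0.1.


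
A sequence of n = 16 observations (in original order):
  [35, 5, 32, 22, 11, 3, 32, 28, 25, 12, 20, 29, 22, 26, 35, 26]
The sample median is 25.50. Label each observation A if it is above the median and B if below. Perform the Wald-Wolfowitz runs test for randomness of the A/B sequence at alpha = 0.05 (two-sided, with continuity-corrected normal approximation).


Step 1: Compute median = 25.50; label A = above, B = below.
Labels in order: ABABBBAABBBABAAA  (n_A = 8, n_B = 8)
Step 2: Count runs R = 9.
Step 3: Under H0 (random ordering), E[R] = 2*n_A*n_B/(n_A+n_B) + 1 = 2*8*8/16 + 1 = 9.0000.
        Var[R] = 2*n_A*n_B*(2*n_A*n_B - n_A - n_B) / ((n_A+n_B)^2 * (n_A+n_B-1)) = 14336/3840 = 3.7333.
        SD[R] = 1.9322.
Step 4: R = E[R], so z = 0 with no continuity correction.
Step 5: Two-sided p-value via normal approximation = 2*(1 - Phi(|z|)) = 1.000000.
Step 6: alpha = 0.05. fail to reject H0.

R = 9, z = 0.0000, p = 1.000000, fail to reject H0.


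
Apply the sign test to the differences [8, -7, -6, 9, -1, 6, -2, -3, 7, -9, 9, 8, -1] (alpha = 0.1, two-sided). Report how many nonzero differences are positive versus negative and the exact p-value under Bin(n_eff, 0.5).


Step 1: Discard zero differences. Original n = 13; n_eff = number of nonzero differences = 13.
Nonzero differences (with sign): +8, -7, -6, +9, -1, +6, -2, -3, +7, -9, +9, +8, -1
Step 2: Count signs: positive = 6, negative = 7.
Step 3: Under H0: P(positive) = 0.5, so the number of positives S ~ Bin(13, 0.5).
Step 4: Two-sided exact p-value = sum of Bin(13,0.5) probabilities at or below the observed probability = 1.000000.
Step 5: alpha = 0.1. fail to reject H0.

n_eff = 13, pos = 6, neg = 7, p = 1.000000, fail to reject H0.


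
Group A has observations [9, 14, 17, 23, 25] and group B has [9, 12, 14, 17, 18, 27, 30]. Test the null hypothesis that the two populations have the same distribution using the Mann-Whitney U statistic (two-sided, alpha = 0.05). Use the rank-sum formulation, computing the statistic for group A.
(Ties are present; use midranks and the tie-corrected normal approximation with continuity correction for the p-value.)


Step 1: Combine and sort all 12 observations; assign midranks.
sorted (value, group): (9,X), (9,Y), (12,Y), (14,X), (14,Y), (17,X), (17,Y), (18,Y), (23,X), (25,X), (27,Y), (30,Y)
ranks: 9->1.5, 9->1.5, 12->3, 14->4.5, 14->4.5, 17->6.5, 17->6.5, 18->8, 23->9, 25->10, 27->11, 30->12
Step 2: Rank sum for X: R1 = 1.5 + 4.5 + 6.5 + 9 + 10 = 31.5.
Step 3: U_X = R1 - n1(n1+1)/2 = 31.5 - 5*6/2 = 31.5 - 15 = 16.5.
       U_Y = n1*n2 - U_X = 35 - 16.5 = 18.5.
Step 4: Ties are present, so use the tie-corrected normal approximation (with continuity correction) for the p-value.
Step 5: p-value = 0.934942; compare to alpha = 0.05. fail to reject H0.

U_X = 16.5, p = 0.934942, fail to reject H0 at alpha = 0.05.


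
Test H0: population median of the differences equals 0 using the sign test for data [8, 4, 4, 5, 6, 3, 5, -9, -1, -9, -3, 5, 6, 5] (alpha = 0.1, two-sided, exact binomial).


Step 1: Discard zero differences. Original n = 14; n_eff = number of nonzero differences = 14.
Nonzero differences (with sign): +8, +4, +4, +5, +6, +3, +5, -9, -1, -9, -3, +5, +6, +5
Step 2: Count signs: positive = 10, negative = 4.
Step 3: Under H0: P(positive) = 0.5, so the number of positives S ~ Bin(14, 0.5).
Step 4: Two-sided exact p-value = sum of Bin(14,0.5) probabilities at or below the observed probability = 0.179565.
Step 5: alpha = 0.1. fail to reject H0.

n_eff = 14, pos = 10, neg = 4, p = 0.179565, fail to reject H0.


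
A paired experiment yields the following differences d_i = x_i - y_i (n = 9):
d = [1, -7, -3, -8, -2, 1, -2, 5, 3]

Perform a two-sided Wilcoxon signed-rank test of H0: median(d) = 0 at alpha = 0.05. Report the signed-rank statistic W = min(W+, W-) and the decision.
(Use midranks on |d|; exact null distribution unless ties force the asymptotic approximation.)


Step 1: Drop any zero differences (none here) and take |d_i|.
|d| = [1, 7, 3, 8, 2, 1, 2, 5, 3]
Step 2: Midrank |d_i| (ties get averaged ranks).
ranks: |1|->1.5, |7|->8, |3|->5.5, |8|->9, |2|->3.5, |1|->1.5, |2|->3.5, |5|->7, |3|->5.5
Step 3: Attach original signs; sum ranks with positive sign and with negative sign.
W+ = 1.5 + 1.5 + 7 + 5.5 = 15.5
W- = 8 + 5.5 + 9 + 3.5 + 3.5 = 29.5
(Check: W+ + W- = 45 should equal n(n+1)/2 = 45.)
Step 4: Test statistic W = min(W+, W-) = 15.5.
Step 5: Ties in |d|, so use the tie-corrected normal approximation.
        E[W] = n(n+1)/4 = 9*10/4 = 22.5.
        Tie groups: |d|=1 (t=2), |d|=2 (t=2), |d|=3 (t=2); sum(t^3 - t) = 18.
        Var[W] = n(n+1)(2n+1)/24 - sum(t^3-t)/48 = 1710/24 - 18/48 = 70.875.
        z = (W - E[W]) / sqrt(Var[W]) = (15.5 - 22.5) / 8.4187 = -0.8315.
        Two-sided p = 2*Phi(z) = 0.405703.
Step 6: alpha = 0.05. fail to reject H0.

W+ = 15.5, W- = 29.5, W = min = 15.5, p = 0.405703, fail to reject H0.


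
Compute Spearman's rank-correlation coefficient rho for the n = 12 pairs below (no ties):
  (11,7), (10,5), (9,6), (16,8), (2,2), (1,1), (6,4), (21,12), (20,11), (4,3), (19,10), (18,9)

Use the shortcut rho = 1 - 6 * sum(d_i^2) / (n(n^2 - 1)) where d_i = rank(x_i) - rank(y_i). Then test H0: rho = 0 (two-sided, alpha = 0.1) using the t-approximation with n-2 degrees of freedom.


Step 1: Rank x and y separately (midranks; no ties here).
rank(x): 11->7, 10->6, 9->5, 16->8, 2->2, 1->1, 6->4, 21->12, 20->11, 4->3, 19->10, 18->9
rank(y): 7->7, 5->5, 6->6, 8->8, 2->2, 1->1, 4->4, 12->12, 11->11, 3->3, 10->10, 9->9
Step 2: d_i = R_x(i) - R_y(i); compute d_i^2.
  (7-7)^2=0, (6-5)^2=1, (5-6)^2=1, (8-8)^2=0, (2-2)^2=0, (1-1)^2=0, (4-4)^2=0, (12-12)^2=0, (11-11)^2=0, (3-3)^2=0, (10-10)^2=0, (9-9)^2=0
sum(d^2) = 2.
Step 3: rho = 1 - 6*2 / (12*(12^2 - 1)) = 1 - 12/1716 = 0.993007.
Step 4: Under H0, t = rho * sqrt((n-2)/(1-rho^2)) = 26.5990 ~ t(10).
Step 5: Two-sided p-value from the t-distribution with 10 df = 0.000000.
Step 6: alpha = 0.1. reject H0.

rho = 0.9930, p = 0.000000, reject H0 at alpha = 0.1.


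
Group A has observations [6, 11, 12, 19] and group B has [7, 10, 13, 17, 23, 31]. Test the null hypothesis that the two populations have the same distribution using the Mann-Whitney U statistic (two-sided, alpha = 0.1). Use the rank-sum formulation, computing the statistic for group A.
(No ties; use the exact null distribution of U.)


Step 1: Combine and sort all 10 observations; assign midranks.
sorted (value, group): (6,X), (7,Y), (10,Y), (11,X), (12,X), (13,Y), (17,Y), (19,X), (23,Y), (31,Y)
ranks: 6->1, 7->2, 10->3, 11->4, 12->5, 13->6, 17->7, 19->8, 23->9, 31->10
Step 2: Rank sum for X: R1 = 1 + 4 + 5 + 8 = 18.
Step 3: U_X = R1 - n1(n1+1)/2 = 18 - 4*5/2 = 18 - 10 = 8.
       U_Y = n1*n2 - U_X = 24 - 8 = 16.
Step 4: No ties, so the exact null distribution of U (based on enumerating the C(10,4) = 210 equally likely rank assignments) gives the two-sided p-value.
Step 5: p-value = 0.476190; compare to alpha = 0.1. fail to reject H0.

U_X = 8, p = 0.476190, fail to reject H0 at alpha = 0.1.


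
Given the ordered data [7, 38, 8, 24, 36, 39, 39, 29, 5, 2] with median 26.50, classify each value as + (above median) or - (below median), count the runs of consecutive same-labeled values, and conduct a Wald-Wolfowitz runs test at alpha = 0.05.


Step 1: Compute median = 26.50; label A = above, B = below.
Labels in order: BABBAAAABB  (n_A = 5, n_B = 5)
Step 2: Count runs R = 5.
Step 3: Under H0 (random ordering), E[R] = 2*n_A*n_B/(n_A+n_B) + 1 = 2*5*5/10 + 1 = 6.0000.
        Var[R] = 2*n_A*n_B*(2*n_A*n_B - n_A - n_B) / ((n_A+n_B)^2 * (n_A+n_B-1)) = 2000/900 = 2.2222.
        SD[R] = 1.4907.
Step 4: Continuity-corrected z = (R + 0.5 - E[R]) / SD[R] = (5 + 0.5 - 6.0000) / 1.4907 = -0.3354.
Step 5: Two-sided p-value via normal approximation = 2*(1 - Phi(|z|)) = 0.737316.
Step 6: alpha = 0.05. fail to reject H0.

R = 5, z = -0.3354, p = 0.737316, fail to reject H0.


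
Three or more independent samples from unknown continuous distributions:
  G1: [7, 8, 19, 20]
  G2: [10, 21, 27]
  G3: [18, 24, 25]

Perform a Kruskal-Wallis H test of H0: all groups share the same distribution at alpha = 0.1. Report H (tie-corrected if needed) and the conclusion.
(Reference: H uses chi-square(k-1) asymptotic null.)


Step 1: Combine all N = 10 observations and assign midranks.
sorted (value, group, rank): (7,G1,1), (8,G1,2), (10,G2,3), (18,G3,4), (19,G1,5), (20,G1,6), (21,G2,7), (24,G3,8), (25,G3,9), (27,G2,10)
Step 2: Sum ranks within each group.
R_1 = 14 (n_1 = 4)
R_2 = 20 (n_2 = 3)
R_3 = 21 (n_3 = 3)
Step 3: H = 12/(N(N+1)) * sum(R_i^2/n_i) - 3(N+1)
     = 12/(10*11) * (14^2/4 + 20^2/3 + 21^2/3) - 3*11
     = 0.109091 * 329.333 - 33
     = 2.927273.
Step 4: No ties, so H is used without correction.
Step 5: Under H0, H ~ chi^2(2); p-value = 0.231393.
Step 6: alpha = 0.1. fail to reject H0.

H = 2.9273, df = 2, p = 0.231393, fail to reject H0.


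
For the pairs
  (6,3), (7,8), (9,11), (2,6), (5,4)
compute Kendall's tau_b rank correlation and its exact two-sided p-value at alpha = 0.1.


Step 1: Enumerate the 10 unordered pairs (i,j) with i<j and classify each by sign(x_j-x_i) * sign(y_j-y_i).
  (1,2):dx=+1,dy=+5->C; (1,3):dx=+3,dy=+8->C; (1,4):dx=-4,dy=+3->D; (1,5):dx=-1,dy=+1->D
  (2,3):dx=+2,dy=+3->C; (2,4):dx=-5,dy=-2->C; (2,5):dx=-2,dy=-4->C; (3,4):dx=-7,dy=-5->C
  (3,5):dx=-4,dy=-7->C; (4,5):dx=+3,dy=-2->D
Step 2: C = 7, D = 3, total pairs = 10.
Step 3: tau = (C - D)/(n(n-1)/2) = (7 - 3)/10 = 0.400000.
Step 4: Exact two-sided p-value (enumerate n! = 120 permutations of y under H0): p = 0.483333.
Step 5: alpha = 0.1. fail to reject H0.

tau_b = 0.4000 (C=7, D=3), p = 0.483333, fail to reject H0.


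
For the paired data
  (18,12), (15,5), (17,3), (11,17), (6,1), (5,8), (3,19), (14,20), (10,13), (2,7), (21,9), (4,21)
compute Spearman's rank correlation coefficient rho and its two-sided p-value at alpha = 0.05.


Step 1: Rank x and y separately (midranks; no ties here).
rank(x): 18->11, 15->9, 17->10, 11->7, 6->5, 5->4, 3->2, 14->8, 10->6, 2->1, 21->12, 4->3
rank(y): 12->7, 5->3, 3->2, 17->9, 1->1, 8->5, 19->10, 20->11, 13->8, 7->4, 9->6, 21->12
Step 2: d_i = R_x(i) - R_y(i); compute d_i^2.
  (11-7)^2=16, (9-3)^2=36, (10-2)^2=64, (7-9)^2=4, (5-1)^2=16, (4-5)^2=1, (2-10)^2=64, (8-11)^2=9, (6-8)^2=4, (1-4)^2=9, (12-6)^2=36, (3-12)^2=81
sum(d^2) = 340.
Step 3: rho = 1 - 6*340 / (12*(12^2 - 1)) = 1 - 2040/1716 = -0.188811.
Step 4: Under H0, t = rho * sqrt((n-2)/(1-rho^2)) = -0.6080 ~ t(10).
Step 5: Two-sided p-value from the t-distribution with 10 df = 0.556737.
Step 6: alpha = 0.05. fail to reject H0.

rho = -0.1888, p = 0.556737, fail to reject H0 at alpha = 0.05.


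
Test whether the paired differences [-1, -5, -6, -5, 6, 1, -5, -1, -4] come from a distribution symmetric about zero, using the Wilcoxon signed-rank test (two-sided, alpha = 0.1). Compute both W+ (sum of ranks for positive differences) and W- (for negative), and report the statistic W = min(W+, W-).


Step 1: Drop any zero differences (none here) and take |d_i|.
|d| = [1, 5, 6, 5, 6, 1, 5, 1, 4]
Step 2: Midrank |d_i| (ties get averaged ranks).
ranks: |1|->2, |5|->6, |6|->8.5, |5|->6, |6|->8.5, |1|->2, |5|->6, |1|->2, |4|->4
Step 3: Attach original signs; sum ranks with positive sign and with negative sign.
W+ = 8.5 + 2 = 10.5
W- = 2 + 6 + 8.5 + 6 + 6 + 2 + 4 = 34.5
(Check: W+ + W- = 45 should equal n(n+1)/2 = 45.)
Step 4: Test statistic W = min(W+, W-) = 10.5.
Step 5: Ties in |d|, so use the tie-corrected normal approximation.
        E[W] = n(n+1)/4 = 9*10/4 = 22.5.
        Tie groups: |d|=1 (t=3), |d|=5 (t=3), |d|=6 (t=2); sum(t^3 - t) = 54.
        Var[W] = n(n+1)(2n+1)/24 - sum(t^3-t)/48 = 1710/24 - 54/48 = 70.125.
        z = (W - E[W]) / sqrt(Var[W]) = (10.5 - 22.5) / 8.3741 = -1.4330.
        Two-sided p = 2*Phi(z) = 0.151859.
Step 6: alpha = 0.1. fail to reject H0.

W+ = 10.5, W- = 34.5, W = min = 10.5, p = 0.151859, fail to reject H0.


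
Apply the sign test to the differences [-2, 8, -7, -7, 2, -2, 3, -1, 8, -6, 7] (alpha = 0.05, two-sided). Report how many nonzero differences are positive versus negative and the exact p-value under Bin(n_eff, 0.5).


Step 1: Discard zero differences. Original n = 11; n_eff = number of nonzero differences = 11.
Nonzero differences (with sign): -2, +8, -7, -7, +2, -2, +3, -1, +8, -6, +7
Step 2: Count signs: positive = 5, negative = 6.
Step 3: Under H0: P(positive) = 0.5, so the number of positives S ~ Bin(11, 0.5).
Step 4: Two-sided exact p-value = sum of Bin(11,0.5) probabilities at or below the observed probability = 1.000000.
Step 5: alpha = 0.05. fail to reject H0.

n_eff = 11, pos = 5, neg = 6, p = 1.000000, fail to reject H0.


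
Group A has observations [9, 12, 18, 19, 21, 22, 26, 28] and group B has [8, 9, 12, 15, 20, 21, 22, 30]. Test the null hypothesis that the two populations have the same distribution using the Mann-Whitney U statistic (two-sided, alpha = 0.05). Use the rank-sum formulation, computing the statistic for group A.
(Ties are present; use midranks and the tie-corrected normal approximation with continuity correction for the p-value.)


Step 1: Combine and sort all 16 observations; assign midranks.
sorted (value, group): (8,Y), (9,X), (9,Y), (12,X), (12,Y), (15,Y), (18,X), (19,X), (20,Y), (21,X), (21,Y), (22,X), (22,Y), (26,X), (28,X), (30,Y)
ranks: 8->1, 9->2.5, 9->2.5, 12->4.5, 12->4.5, 15->6, 18->7, 19->8, 20->9, 21->10.5, 21->10.5, 22->12.5, 22->12.5, 26->14, 28->15, 30->16
Step 2: Rank sum for X: R1 = 2.5 + 4.5 + 7 + 8 + 10.5 + 12.5 + 14 + 15 = 74.
Step 3: U_X = R1 - n1(n1+1)/2 = 74 - 8*9/2 = 74 - 36 = 38.
       U_Y = n1*n2 - U_X = 64 - 38 = 26.
Step 4: Ties are present, so use the tie-corrected normal approximation (with continuity correction) for the p-value.
Step 5: p-value = 0.562372; compare to alpha = 0.05. fail to reject H0.

U_X = 38, p = 0.562372, fail to reject H0 at alpha = 0.05.


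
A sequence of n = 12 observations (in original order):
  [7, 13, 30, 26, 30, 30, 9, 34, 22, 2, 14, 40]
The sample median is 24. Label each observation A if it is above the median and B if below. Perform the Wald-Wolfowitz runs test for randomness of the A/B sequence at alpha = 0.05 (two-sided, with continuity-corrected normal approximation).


Step 1: Compute median = 24; label A = above, B = below.
Labels in order: BBAAAABABBBA  (n_A = 6, n_B = 6)
Step 2: Count runs R = 6.
Step 3: Under H0 (random ordering), E[R] = 2*n_A*n_B/(n_A+n_B) + 1 = 2*6*6/12 + 1 = 7.0000.
        Var[R] = 2*n_A*n_B*(2*n_A*n_B - n_A - n_B) / ((n_A+n_B)^2 * (n_A+n_B-1)) = 4320/1584 = 2.7273.
        SD[R] = 1.6514.
Step 4: Continuity-corrected z = (R + 0.5 - E[R]) / SD[R] = (6 + 0.5 - 7.0000) / 1.6514 = -0.3028.
Step 5: Two-sided p-value via normal approximation = 2*(1 - Phi(|z|)) = 0.762069.
Step 6: alpha = 0.05. fail to reject H0.

R = 6, z = -0.3028, p = 0.762069, fail to reject H0.


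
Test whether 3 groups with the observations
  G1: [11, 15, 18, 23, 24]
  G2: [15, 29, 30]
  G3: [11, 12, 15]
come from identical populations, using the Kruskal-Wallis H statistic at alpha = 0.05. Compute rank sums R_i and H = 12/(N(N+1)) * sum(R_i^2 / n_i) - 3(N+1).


Step 1: Combine all N = 11 observations and assign midranks.
sorted (value, group, rank): (11,G1,1.5), (11,G3,1.5), (12,G3,3), (15,G1,5), (15,G2,5), (15,G3,5), (18,G1,7), (23,G1,8), (24,G1,9), (29,G2,10), (30,G2,11)
Step 2: Sum ranks within each group.
R_1 = 30.5 (n_1 = 5)
R_2 = 26 (n_2 = 3)
R_3 = 9.5 (n_3 = 3)
Step 3: H = 12/(N(N+1)) * sum(R_i^2/n_i) - 3(N+1)
     = 12/(11*12) * (30.5^2/5 + 26^2/3 + 9.5^2/3) - 3*12
     = 0.090909 * 441.467 - 36
     = 4.133333.
Step 4: Ties present; correction factor C = 1 - 30/(11^3 - 11) = 0.977273. Corrected H = 4.133333 / 0.977273 = 4.229457.
Step 5: Under H0, H ~ chi^2(2); p-value = 0.120666.
Step 6: alpha = 0.05. fail to reject H0.

H = 4.2295, df = 2, p = 0.120666, fail to reject H0.


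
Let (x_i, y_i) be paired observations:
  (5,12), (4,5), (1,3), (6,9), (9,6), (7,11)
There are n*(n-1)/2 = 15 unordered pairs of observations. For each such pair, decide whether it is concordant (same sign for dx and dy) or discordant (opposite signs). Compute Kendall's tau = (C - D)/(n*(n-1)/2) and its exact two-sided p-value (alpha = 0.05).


Step 1: Enumerate the 15 unordered pairs (i,j) with i<j and classify each by sign(x_j-x_i) * sign(y_j-y_i).
  (1,2):dx=-1,dy=-7->C; (1,3):dx=-4,dy=-9->C; (1,4):dx=+1,dy=-3->D; (1,5):dx=+4,dy=-6->D
  (1,6):dx=+2,dy=-1->D; (2,3):dx=-3,dy=-2->C; (2,4):dx=+2,dy=+4->C; (2,5):dx=+5,dy=+1->C
  (2,6):dx=+3,dy=+6->C; (3,4):dx=+5,dy=+6->C; (3,5):dx=+8,dy=+3->C; (3,6):dx=+6,dy=+8->C
  (4,5):dx=+3,dy=-3->D; (4,6):dx=+1,dy=+2->C; (5,6):dx=-2,dy=+5->D
Step 2: C = 10, D = 5, total pairs = 15.
Step 3: tau = (C - D)/(n(n-1)/2) = (10 - 5)/15 = 0.333333.
Step 4: Exact two-sided p-value (enumerate n! = 720 permutations of y under H0): p = 0.469444.
Step 5: alpha = 0.05. fail to reject H0.

tau_b = 0.3333 (C=10, D=5), p = 0.469444, fail to reject H0.


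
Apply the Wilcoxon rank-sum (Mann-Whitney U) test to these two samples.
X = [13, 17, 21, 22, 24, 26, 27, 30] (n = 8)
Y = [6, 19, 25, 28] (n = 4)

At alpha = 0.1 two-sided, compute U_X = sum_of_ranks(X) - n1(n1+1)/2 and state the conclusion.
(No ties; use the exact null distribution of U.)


Step 1: Combine and sort all 12 observations; assign midranks.
sorted (value, group): (6,Y), (13,X), (17,X), (19,Y), (21,X), (22,X), (24,X), (25,Y), (26,X), (27,X), (28,Y), (30,X)
ranks: 6->1, 13->2, 17->3, 19->4, 21->5, 22->6, 24->7, 25->8, 26->9, 27->10, 28->11, 30->12
Step 2: Rank sum for X: R1 = 2 + 3 + 5 + 6 + 7 + 9 + 10 + 12 = 54.
Step 3: U_X = R1 - n1(n1+1)/2 = 54 - 8*9/2 = 54 - 36 = 18.
       U_Y = n1*n2 - U_X = 32 - 18 = 14.
Step 4: No ties, so the exact null distribution of U (based on enumerating the C(12,8) = 495 equally likely rank assignments) gives the two-sided p-value.
Step 5: p-value = 0.808081; compare to alpha = 0.1. fail to reject H0.

U_X = 18, p = 0.808081, fail to reject H0 at alpha = 0.1.


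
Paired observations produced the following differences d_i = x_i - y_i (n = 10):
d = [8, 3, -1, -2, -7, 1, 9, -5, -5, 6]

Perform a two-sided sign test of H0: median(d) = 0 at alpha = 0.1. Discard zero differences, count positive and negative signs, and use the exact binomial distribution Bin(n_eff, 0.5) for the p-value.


Step 1: Discard zero differences. Original n = 10; n_eff = number of nonzero differences = 10.
Nonzero differences (with sign): +8, +3, -1, -2, -7, +1, +9, -5, -5, +6
Step 2: Count signs: positive = 5, negative = 5.
Step 3: Under H0: P(positive) = 0.5, so the number of positives S ~ Bin(10, 0.5).
Step 4: Two-sided exact p-value = sum of Bin(10,0.5) probabilities at or below the observed probability = 1.000000.
Step 5: alpha = 0.1. fail to reject H0.

n_eff = 10, pos = 5, neg = 5, p = 1.000000, fail to reject H0.


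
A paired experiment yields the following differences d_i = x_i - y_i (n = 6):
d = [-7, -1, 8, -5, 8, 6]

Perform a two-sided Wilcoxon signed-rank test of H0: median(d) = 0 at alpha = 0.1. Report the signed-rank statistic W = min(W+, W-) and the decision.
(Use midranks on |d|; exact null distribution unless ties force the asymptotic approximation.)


Step 1: Drop any zero differences (none here) and take |d_i|.
|d| = [7, 1, 8, 5, 8, 6]
Step 2: Midrank |d_i| (ties get averaged ranks).
ranks: |7|->4, |1|->1, |8|->5.5, |5|->2, |8|->5.5, |6|->3
Step 3: Attach original signs; sum ranks with positive sign and with negative sign.
W+ = 5.5 + 5.5 + 3 = 14
W- = 4 + 1 + 2 = 7
(Check: W+ + W- = 21 should equal n(n+1)/2 = 21.)
Step 4: Test statistic W = min(W+, W-) = 7.
Step 5: Ties in |d|, so use the tie-corrected normal approximation.
        E[W] = n(n+1)/4 = 6*7/4 = 10.5.
        Tie groups: |d|=8 (t=2); sum(t^3 - t) = 6.
        Var[W] = n(n+1)(2n+1)/24 - sum(t^3-t)/48 = 546/24 - 6/48 = 22.625.
        z = (W - E[W]) / sqrt(Var[W]) = (7 - 10.5) / 4.7566 = -0.7358.
        Two-sided p = 2*Phi(z) = 0.461838.
Step 6: alpha = 0.1. fail to reject H0.

W+ = 14, W- = 7, W = min = 7, p = 0.461838, fail to reject H0.


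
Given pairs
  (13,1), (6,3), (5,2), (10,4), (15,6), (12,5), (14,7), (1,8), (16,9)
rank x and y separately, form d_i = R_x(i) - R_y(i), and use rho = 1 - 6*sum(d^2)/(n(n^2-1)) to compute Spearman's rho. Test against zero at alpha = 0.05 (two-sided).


Step 1: Rank x and y separately (midranks; no ties here).
rank(x): 13->6, 6->3, 5->2, 10->4, 15->8, 12->5, 14->7, 1->1, 16->9
rank(y): 1->1, 3->3, 2->2, 4->4, 6->6, 5->5, 7->7, 8->8, 9->9
Step 2: d_i = R_x(i) - R_y(i); compute d_i^2.
  (6-1)^2=25, (3-3)^2=0, (2-2)^2=0, (4-4)^2=0, (8-6)^2=4, (5-5)^2=0, (7-7)^2=0, (1-8)^2=49, (9-9)^2=0
sum(d^2) = 78.
Step 3: rho = 1 - 6*78 / (9*(9^2 - 1)) = 1 - 468/720 = 0.350000.
Step 4: Under H0, t = rho * sqrt((n-2)/(1-rho^2)) = 0.9885 ~ t(7).
Step 5: Two-sided p-value from the t-distribution with 7 df = 0.355820.
Step 6: alpha = 0.05. fail to reject H0.

rho = 0.3500, p = 0.355820, fail to reject H0 at alpha = 0.05.


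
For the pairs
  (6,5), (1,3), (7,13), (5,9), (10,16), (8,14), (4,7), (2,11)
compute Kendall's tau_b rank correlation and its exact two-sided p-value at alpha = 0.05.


Step 1: Enumerate the 28 unordered pairs (i,j) with i<j and classify each by sign(x_j-x_i) * sign(y_j-y_i).
  (1,2):dx=-5,dy=-2->C; (1,3):dx=+1,dy=+8->C; (1,4):dx=-1,dy=+4->D; (1,5):dx=+4,dy=+11->C
  (1,6):dx=+2,dy=+9->C; (1,7):dx=-2,dy=+2->D; (1,8):dx=-4,dy=+6->D; (2,3):dx=+6,dy=+10->C
  (2,4):dx=+4,dy=+6->C; (2,5):dx=+9,dy=+13->C; (2,6):dx=+7,dy=+11->C; (2,7):dx=+3,dy=+4->C
  (2,8):dx=+1,dy=+8->C; (3,4):dx=-2,dy=-4->C; (3,5):dx=+3,dy=+3->C; (3,6):dx=+1,dy=+1->C
  (3,7):dx=-3,dy=-6->C; (3,8):dx=-5,dy=-2->C; (4,5):dx=+5,dy=+7->C; (4,6):dx=+3,dy=+5->C
  (4,7):dx=-1,dy=-2->C; (4,8):dx=-3,dy=+2->D; (5,6):dx=-2,dy=-2->C; (5,7):dx=-6,dy=-9->C
  (5,8):dx=-8,dy=-5->C; (6,7):dx=-4,dy=-7->C; (6,8):dx=-6,dy=-3->C; (7,8):dx=-2,dy=+4->D
Step 2: C = 23, D = 5, total pairs = 28.
Step 3: tau = (C - D)/(n(n-1)/2) = (23 - 5)/28 = 0.642857.
Step 4: Exact two-sided p-value (enumerate n! = 40320 permutations of y under H0): p = 0.031151.
Step 5: alpha = 0.05. reject H0.

tau_b = 0.6429 (C=23, D=5), p = 0.031151, reject H0.


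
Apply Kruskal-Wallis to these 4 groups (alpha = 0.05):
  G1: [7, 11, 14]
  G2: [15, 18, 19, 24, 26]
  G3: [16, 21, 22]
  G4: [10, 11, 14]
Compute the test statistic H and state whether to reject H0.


Step 1: Combine all N = 14 observations and assign midranks.
sorted (value, group, rank): (7,G1,1), (10,G4,2), (11,G1,3.5), (11,G4,3.5), (14,G1,5.5), (14,G4,5.5), (15,G2,7), (16,G3,8), (18,G2,9), (19,G2,10), (21,G3,11), (22,G3,12), (24,G2,13), (26,G2,14)
Step 2: Sum ranks within each group.
R_1 = 10 (n_1 = 3)
R_2 = 53 (n_2 = 5)
R_3 = 31 (n_3 = 3)
R_4 = 11 (n_4 = 3)
Step 3: H = 12/(N(N+1)) * sum(R_i^2/n_i) - 3(N+1)
     = 12/(14*15) * (10^2/3 + 53^2/5 + 31^2/3 + 11^2/3) - 3*15
     = 0.057143 * 955.8 - 45
     = 9.617143.
Step 4: Ties present; correction factor C = 1 - 12/(14^3 - 14) = 0.995604. Corrected H = 9.617143 / 0.995604 = 9.659603.
Step 5: Under H0, H ~ chi^2(3); p-value = 0.021693.
Step 6: alpha = 0.05. reject H0.

H = 9.6596, df = 3, p = 0.021693, reject H0.


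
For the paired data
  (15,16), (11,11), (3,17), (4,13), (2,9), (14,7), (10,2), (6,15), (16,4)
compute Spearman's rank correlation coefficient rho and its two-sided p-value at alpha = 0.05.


Step 1: Rank x and y separately (midranks; no ties here).
rank(x): 15->8, 11->6, 3->2, 4->3, 2->1, 14->7, 10->5, 6->4, 16->9
rank(y): 16->8, 11->5, 17->9, 13->6, 9->4, 7->3, 2->1, 15->7, 4->2
Step 2: d_i = R_x(i) - R_y(i); compute d_i^2.
  (8-8)^2=0, (6-5)^2=1, (2-9)^2=49, (3-6)^2=9, (1-4)^2=9, (7-3)^2=16, (5-1)^2=16, (4-7)^2=9, (9-2)^2=49
sum(d^2) = 158.
Step 3: rho = 1 - 6*158 / (9*(9^2 - 1)) = 1 - 948/720 = -0.316667.
Step 4: Under H0, t = rho * sqrt((n-2)/(1-rho^2)) = -0.8833 ~ t(7).
Step 5: Two-sided p-value from the t-distribution with 7 df = 0.406397.
Step 6: alpha = 0.05. fail to reject H0.

rho = -0.3167, p = 0.406397, fail to reject H0 at alpha = 0.05.


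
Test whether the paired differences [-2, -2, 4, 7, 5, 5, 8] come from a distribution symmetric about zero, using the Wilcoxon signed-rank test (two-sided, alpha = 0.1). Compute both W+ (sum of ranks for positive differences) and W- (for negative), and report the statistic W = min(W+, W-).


Step 1: Drop any zero differences (none here) and take |d_i|.
|d| = [2, 2, 4, 7, 5, 5, 8]
Step 2: Midrank |d_i| (ties get averaged ranks).
ranks: |2|->1.5, |2|->1.5, |4|->3, |7|->6, |5|->4.5, |5|->4.5, |8|->7
Step 3: Attach original signs; sum ranks with positive sign and with negative sign.
W+ = 3 + 6 + 4.5 + 4.5 + 7 = 25
W- = 1.5 + 1.5 = 3
(Check: W+ + W- = 28 should equal n(n+1)/2 = 28.)
Step 4: Test statistic W = min(W+, W-) = 3.
Step 5: Ties in |d|, so use the tie-corrected normal approximation.
        E[W] = n(n+1)/4 = 7*8/4 = 14.
        Tie groups: |d|=2 (t=2), |d|=5 (t=2); sum(t^3 - t) = 12.
        Var[W] = n(n+1)(2n+1)/24 - sum(t^3-t)/48 = 840/24 - 12/48 = 34.75.
        z = (W - E[W]) / sqrt(Var[W]) = (3 - 14) / 5.8949 = -1.8660.
        Two-sided p = 2*Phi(z) = 0.062039.
Step 6: alpha = 0.1. reject H0.

W+ = 25, W- = 3, W = min = 3, p = 0.062039, reject H0.


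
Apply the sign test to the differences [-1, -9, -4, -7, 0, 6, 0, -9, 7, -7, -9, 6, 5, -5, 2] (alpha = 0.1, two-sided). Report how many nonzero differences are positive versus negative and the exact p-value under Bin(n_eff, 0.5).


Step 1: Discard zero differences. Original n = 15; n_eff = number of nonzero differences = 13.
Nonzero differences (with sign): -1, -9, -4, -7, +6, -9, +7, -7, -9, +6, +5, -5, +2
Step 2: Count signs: positive = 5, negative = 8.
Step 3: Under H0: P(positive) = 0.5, so the number of positives S ~ Bin(13, 0.5).
Step 4: Two-sided exact p-value = sum of Bin(13,0.5) probabilities at or below the observed probability = 0.581055.
Step 5: alpha = 0.1. fail to reject H0.

n_eff = 13, pos = 5, neg = 8, p = 0.581055, fail to reject H0.


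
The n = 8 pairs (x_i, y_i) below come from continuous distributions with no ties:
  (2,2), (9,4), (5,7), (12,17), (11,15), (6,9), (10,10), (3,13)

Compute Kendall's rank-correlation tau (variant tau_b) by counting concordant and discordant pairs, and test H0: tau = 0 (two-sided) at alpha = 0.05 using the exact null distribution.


Step 1: Enumerate the 28 unordered pairs (i,j) with i<j and classify each by sign(x_j-x_i) * sign(y_j-y_i).
  (1,2):dx=+7,dy=+2->C; (1,3):dx=+3,dy=+5->C; (1,4):dx=+10,dy=+15->C; (1,5):dx=+9,dy=+13->C
  (1,6):dx=+4,dy=+7->C; (1,7):dx=+8,dy=+8->C; (1,8):dx=+1,dy=+11->C; (2,3):dx=-4,dy=+3->D
  (2,4):dx=+3,dy=+13->C; (2,5):dx=+2,dy=+11->C; (2,6):dx=-3,dy=+5->D; (2,7):dx=+1,dy=+6->C
  (2,8):dx=-6,dy=+9->D; (3,4):dx=+7,dy=+10->C; (3,5):dx=+6,dy=+8->C; (3,6):dx=+1,dy=+2->C
  (3,7):dx=+5,dy=+3->C; (3,8):dx=-2,dy=+6->D; (4,5):dx=-1,dy=-2->C; (4,6):dx=-6,dy=-8->C
  (4,7):dx=-2,dy=-7->C; (4,8):dx=-9,dy=-4->C; (5,6):dx=-5,dy=-6->C; (5,7):dx=-1,dy=-5->C
  (5,8):dx=-8,dy=-2->C; (6,7):dx=+4,dy=+1->C; (6,8):dx=-3,dy=+4->D; (7,8):dx=-7,dy=+3->D
Step 2: C = 22, D = 6, total pairs = 28.
Step 3: tau = (C - D)/(n(n-1)/2) = (22 - 6)/28 = 0.571429.
Step 4: Exact two-sided p-value (enumerate n! = 40320 permutations of y under H0): p = 0.061012.
Step 5: alpha = 0.05. fail to reject H0.

tau_b = 0.5714 (C=22, D=6), p = 0.061012, fail to reject H0.


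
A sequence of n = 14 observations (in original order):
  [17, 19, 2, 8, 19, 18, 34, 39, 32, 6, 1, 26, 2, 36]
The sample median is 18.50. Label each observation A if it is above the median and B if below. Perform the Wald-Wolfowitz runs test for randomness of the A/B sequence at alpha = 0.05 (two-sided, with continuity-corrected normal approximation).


Step 1: Compute median = 18.50; label A = above, B = below.
Labels in order: BABBABAAABBABA  (n_A = 7, n_B = 7)
Step 2: Count runs R = 10.
Step 3: Under H0 (random ordering), E[R] = 2*n_A*n_B/(n_A+n_B) + 1 = 2*7*7/14 + 1 = 8.0000.
        Var[R] = 2*n_A*n_B*(2*n_A*n_B - n_A - n_B) / ((n_A+n_B)^2 * (n_A+n_B-1)) = 8232/2548 = 3.2308.
        SD[R] = 1.7974.
Step 4: Continuity-corrected z = (R - 0.5 - E[R]) / SD[R] = (10 - 0.5 - 8.0000) / 1.7974 = 0.8345.
Step 5: Two-sided p-value via normal approximation = 2*(1 - Phi(|z|)) = 0.403986.
Step 6: alpha = 0.05. fail to reject H0.

R = 10, z = 0.8345, p = 0.403986, fail to reject H0.


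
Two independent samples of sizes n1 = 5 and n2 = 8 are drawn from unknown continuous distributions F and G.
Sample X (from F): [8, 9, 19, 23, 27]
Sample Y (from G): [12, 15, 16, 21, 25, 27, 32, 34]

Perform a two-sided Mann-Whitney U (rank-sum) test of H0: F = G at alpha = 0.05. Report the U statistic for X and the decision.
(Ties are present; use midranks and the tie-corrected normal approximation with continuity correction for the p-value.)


Step 1: Combine and sort all 13 observations; assign midranks.
sorted (value, group): (8,X), (9,X), (12,Y), (15,Y), (16,Y), (19,X), (21,Y), (23,X), (25,Y), (27,X), (27,Y), (32,Y), (34,Y)
ranks: 8->1, 9->2, 12->3, 15->4, 16->5, 19->6, 21->7, 23->8, 25->9, 27->10.5, 27->10.5, 32->12, 34->13
Step 2: Rank sum for X: R1 = 1 + 2 + 6 + 8 + 10.5 = 27.5.
Step 3: U_X = R1 - n1(n1+1)/2 = 27.5 - 5*6/2 = 27.5 - 15 = 12.5.
       U_Y = n1*n2 - U_X = 40 - 12.5 = 27.5.
Step 4: Ties are present, so use the tie-corrected normal approximation (with continuity correction) for the p-value.
Step 5: p-value = 0.304842; compare to alpha = 0.05. fail to reject H0.

U_X = 12.5, p = 0.304842, fail to reject H0 at alpha = 0.05.


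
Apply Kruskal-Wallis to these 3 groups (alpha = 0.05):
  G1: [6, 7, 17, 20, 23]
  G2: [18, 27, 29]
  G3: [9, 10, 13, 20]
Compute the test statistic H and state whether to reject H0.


Step 1: Combine all N = 12 observations and assign midranks.
sorted (value, group, rank): (6,G1,1), (7,G1,2), (9,G3,3), (10,G3,4), (13,G3,5), (17,G1,6), (18,G2,7), (20,G1,8.5), (20,G3,8.5), (23,G1,10), (27,G2,11), (29,G2,12)
Step 2: Sum ranks within each group.
R_1 = 27.5 (n_1 = 5)
R_2 = 30 (n_2 = 3)
R_3 = 20.5 (n_3 = 4)
Step 3: H = 12/(N(N+1)) * sum(R_i^2/n_i) - 3(N+1)
     = 12/(12*13) * (27.5^2/5 + 30^2/3 + 20.5^2/4) - 3*13
     = 0.076923 * 556.312 - 39
     = 3.793269.
Step 4: Ties present; correction factor C = 1 - 6/(12^3 - 12) = 0.996503. Corrected H = 3.793269 / 0.996503 = 3.806579.
Step 5: Under H0, H ~ chi^2(2); p-value = 0.149077.
Step 6: alpha = 0.05. fail to reject H0.

H = 3.8066, df = 2, p = 0.149077, fail to reject H0.


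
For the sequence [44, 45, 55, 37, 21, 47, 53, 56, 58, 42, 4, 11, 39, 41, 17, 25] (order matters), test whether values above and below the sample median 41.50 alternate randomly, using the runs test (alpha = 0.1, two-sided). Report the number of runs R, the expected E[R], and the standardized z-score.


Step 1: Compute median = 41.50; label A = above, B = below.
Labels in order: AAABBAAAAABBBBBB  (n_A = 8, n_B = 8)
Step 2: Count runs R = 4.
Step 3: Under H0 (random ordering), E[R] = 2*n_A*n_B/(n_A+n_B) + 1 = 2*8*8/16 + 1 = 9.0000.
        Var[R] = 2*n_A*n_B*(2*n_A*n_B - n_A - n_B) / ((n_A+n_B)^2 * (n_A+n_B-1)) = 14336/3840 = 3.7333.
        SD[R] = 1.9322.
Step 4: Continuity-corrected z = (R + 0.5 - E[R]) / SD[R] = (4 + 0.5 - 9.0000) / 1.9322 = -2.3290.
Step 5: Two-sided p-value via normal approximation = 2*(1 - Phi(|z|)) = 0.019861.
Step 6: alpha = 0.1. reject H0.

R = 4, z = -2.3290, p = 0.019861, reject H0.


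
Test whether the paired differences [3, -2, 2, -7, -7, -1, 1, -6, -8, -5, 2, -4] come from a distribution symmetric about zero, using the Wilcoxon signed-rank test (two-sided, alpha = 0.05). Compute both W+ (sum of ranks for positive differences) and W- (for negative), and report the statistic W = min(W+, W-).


Step 1: Drop any zero differences (none here) and take |d_i|.
|d| = [3, 2, 2, 7, 7, 1, 1, 6, 8, 5, 2, 4]
Step 2: Midrank |d_i| (ties get averaged ranks).
ranks: |3|->6, |2|->4, |2|->4, |7|->10.5, |7|->10.5, |1|->1.5, |1|->1.5, |6|->9, |8|->12, |5|->8, |2|->4, |4|->7
Step 3: Attach original signs; sum ranks with positive sign and with negative sign.
W+ = 6 + 4 + 1.5 + 4 = 15.5
W- = 4 + 10.5 + 10.5 + 1.5 + 9 + 12 + 8 + 7 = 62.5
(Check: W+ + W- = 78 should equal n(n+1)/2 = 78.)
Step 4: Test statistic W = min(W+, W-) = 15.5.
Step 5: Ties in |d|, so use the tie-corrected normal approximation.
        E[W] = n(n+1)/4 = 12*13/4 = 39.
        Tie groups: |d|=1 (t=2), |d|=2 (t=3), |d|=7 (t=2); sum(t^3 - t) = 36.
        Var[W] = n(n+1)(2n+1)/24 - sum(t^3-t)/48 = 3900/24 - 36/48 = 161.75.
        z = (W - E[W]) / sqrt(Var[W]) = (15.5 - 39) / 12.7181 = -1.8478.
        Two-sided p = 2*Phi(z) = 0.064637.
Step 6: alpha = 0.05. fail to reject H0.

W+ = 15.5, W- = 62.5, W = min = 15.5, p = 0.064637, fail to reject H0.


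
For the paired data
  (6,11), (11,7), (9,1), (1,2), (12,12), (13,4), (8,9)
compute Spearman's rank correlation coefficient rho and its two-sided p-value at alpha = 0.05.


Step 1: Rank x and y separately (midranks; no ties here).
rank(x): 6->2, 11->5, 9->4, 1->1, 12->6, 13->7, 8->3
rank(y): 11->6, 7->4, 1->1, 2->2, 12->7, 4->3, 9->5
Step 2: d_i = R_x(i) - R_y(i); compute d_i^2.
  (2-6)^2=16, (5-4)^2=1, (4-1)^2=9, (1-2)^2=1, (6-7)^2=1, (7-3)^2=16, (3-5)^2=4
sum(d^2) = 48.
Step 3: rho = 1 - 6*48 / (7*(7^2 - 1)) = 1 - 288/336 = 0.142857.
Step 4: Under H0, t = rho * sqrt((n-2)/(1-rho^2)) = 0.3227 ~ t(5).
Step 5: Two-sided p-value from the t-distribution with 5 df = 0.759945.
Step 6: alpha = 0.05. fail to reject H0.

rho = 0.1429, p = 0.759945, fail to reject H0 at alpha = 0.05.


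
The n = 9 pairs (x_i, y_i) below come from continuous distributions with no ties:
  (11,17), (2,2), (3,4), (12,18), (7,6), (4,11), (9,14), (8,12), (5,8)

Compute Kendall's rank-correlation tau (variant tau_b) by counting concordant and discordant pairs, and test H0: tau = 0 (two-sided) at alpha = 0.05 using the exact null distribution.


Step 1: Enumerate the 36 unordered pairs (i,j) with i<j and classify each by sign(x_j-x_i) * sign(y_j-y_i).
  (1,2):dx=-9,dy=-15->C; (1,3):dx=-8,dy=-13->C; (1,4):dx=+1,dy=+1->C; (1,5):dx=-4,dy=-11->C
  (1,6):dx=-7,dy=-6->C; (1,7):dx=-2,dy=-3->C; (1,8):dx=-3,dy=-5->C; (1,9):dx=-6,dy=-9->C
  (2,3):dx=+1,dy=+2->C; (2,4):dx=+10,dy=+16->C; (2,5):dx=+5,dy=+4->C; (2,6):dx=+2,dy=+9->C
  (2,7):dx=+7,dy=+12->C; (2,8):dx=+6,dy=+10->C; (2,9):dx=+3,dy=+6->C; (3,4):dx=+9,dy=+14->C
  (3,5):dx=+4,dy=+2->C; (3,6):dx=+1,dy=+7->C; (3,7):dx=+6,dy=+10->C; (3,8):dx=+5,dy=+8->C
  (3,9):dx=+2,dy=+4->C; (4,5):dx=-5,dy=-12->C; (4,6):dx=-8,dy=-7->C; (4,7):dx=-3,dy=-4->C
  (4,8):dx=-4,dy=-6->C; (4,9):dx=-7,dy=-10->C; (5,6):dx=-3,dy=+5->D; (5,7):dx=+2,dy=+8->C
  (5,8):dx=+1,dy=+6->C; (5,9):dx=-2,dy=+2->D; (6,7):dx=+5,dy=+3->C; (6,8):dx=+4,dy=+1->C
  (6,9):dx=+1,dy=-3->D; (7,8):dx=-1,dy=-2->C; (7,9):dx=-4,dy=-6->C; (8,9):dx=-3,dy=-4->C
Step 2: C = 33, D = 3, total pairs = 36.
Step 3: tau = (C - D)/(n(n-1)/2) = (33 - 3)/36 = 0.833333.
Step 4: Exact two-sided p-value (enumerate n! = 362880 permutations of y under H0): p = 0.000854.
Step 5: alpha = 0.05. reject H0.

tau_b = 0.8333 (C=33, D=3), p = 0.000854, reject H0.


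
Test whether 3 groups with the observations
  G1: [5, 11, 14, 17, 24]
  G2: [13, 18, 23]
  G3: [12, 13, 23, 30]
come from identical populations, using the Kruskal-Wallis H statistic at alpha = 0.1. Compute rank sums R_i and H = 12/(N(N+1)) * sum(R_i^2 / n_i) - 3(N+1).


Step 1: Combine all N = 12 observations and assign midranks.
sorted (value, group, rank): (5,G1,1), (11,G1,2), (12,G3,3), (13,G2,4.5), (13,G3,4.5), (14,G1,6), (17,G1,7), (18,G2,8), (23,G2,9.5), (23,G3,9.5), (24,G1,11), (30,G3,12)
Step 2: Sum ranks within each group.
R_1 = 27 (n_1 = 5)
R_2 = 22 (n_2 = 3)
R_3 = 29 (n_3 = 4)
Step 3: H = 12/(N(N+1)) * sum(R_i^2/n_i) - 3(N+1)
     = 12/(12*13) * (27^2/5 + 22^2/3 + 29^2/4) - 3*13
     = 0.076923 * 517.383 - 39
     = 0.798718.
Step 4: Ties present; correction factor C = 1 - 12/(12^3 - 12) = 0.993007. Corrected H = 0.798718 / 0.993007 = 0.804343.
Step 5: Under H0, H ~ chi^2(2); p-value = 0.668866.
Step 6: alpha = 0.1. fail to reject H0.

H = 0.8043, df = 2, p = 0.668866, fail to reject H0.
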